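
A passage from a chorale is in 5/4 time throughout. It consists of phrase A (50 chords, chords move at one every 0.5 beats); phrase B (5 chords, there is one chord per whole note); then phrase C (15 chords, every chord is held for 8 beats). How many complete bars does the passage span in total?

A: 50 × 0.5 = 25 beats = 5 bars.
B: 5 × 4 = 20 beats = 4 bars.
C: 15 × 8 = 120 beats = 24 bars.
Total: 5 + 4 + 24 = 33 bars.

33 bars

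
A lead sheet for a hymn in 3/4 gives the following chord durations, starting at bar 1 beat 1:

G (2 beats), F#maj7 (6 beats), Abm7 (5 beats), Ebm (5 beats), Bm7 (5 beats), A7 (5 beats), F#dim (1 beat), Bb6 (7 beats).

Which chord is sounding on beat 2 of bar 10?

Beat 2 of bar 10 is beat (10−1)×3 + 2 = 29 overall.
Running totals: G ends at 2, F#maj7 ends at 8, Abm7 ends at 13, Ebm ends at 18, Bm7 ends at 23, A7 ends at 28, F#dim ends at 29.
Beat 29 falls within F#dim.

F#dim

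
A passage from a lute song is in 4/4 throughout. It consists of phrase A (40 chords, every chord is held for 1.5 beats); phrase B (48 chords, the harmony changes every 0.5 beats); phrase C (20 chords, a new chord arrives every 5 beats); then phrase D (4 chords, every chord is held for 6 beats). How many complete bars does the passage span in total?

52 bars

A: 40 × 1.5 = 60 beats = 15 bars.
B: 48 × 0.5 = 24 beats = 6 bars.
C: 20 × 5 = 100 beats = 25 bars.
D: 4 × 6 = 24 beats = 6 bars.
Total: 15 + 6 + 25 + 6 = 52 bars.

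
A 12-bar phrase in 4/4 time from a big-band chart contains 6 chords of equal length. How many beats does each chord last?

8 beats

12 bars × 4 beats/bar = 48 beats total.
48 beats ÷ 6 chords = 8 beats per chord.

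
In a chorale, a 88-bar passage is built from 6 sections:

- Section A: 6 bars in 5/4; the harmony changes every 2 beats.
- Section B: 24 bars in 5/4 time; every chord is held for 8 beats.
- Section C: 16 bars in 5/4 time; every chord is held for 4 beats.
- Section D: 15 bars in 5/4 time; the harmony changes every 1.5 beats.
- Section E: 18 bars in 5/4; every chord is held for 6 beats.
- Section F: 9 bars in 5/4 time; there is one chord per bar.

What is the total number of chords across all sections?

124 chords

A: 6 bars × 5 beats = 30 beats; 2 beats/chord → 15 chords.
B: 24 bars × 5 beats = 120 beats; 8 beats/chord → 15 chords.
C: 16 bars × 5 beats = 80 beats; 4 beats/chord → 20 chords.
D: 15 bars × 5 beats = 75 beats; 1.5 beats/chord → 50 chords.
E: 18 bars × 5 beats = 90 beats; 6 beats/chord → 15 chords.
F: 9 bars × 5 beats = 45 beats; 5 beats/chord → 9 chords.
Total: 15 + 15 + 20 + 50 + 15 + 9 = 124.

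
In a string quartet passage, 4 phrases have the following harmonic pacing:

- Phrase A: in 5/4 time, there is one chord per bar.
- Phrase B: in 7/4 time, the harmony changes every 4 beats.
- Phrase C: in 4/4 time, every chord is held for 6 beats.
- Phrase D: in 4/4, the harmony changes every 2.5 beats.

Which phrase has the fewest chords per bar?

Phrase C

A: 5/5 = 1 chord/bar.
B: 7/4 = 1.75 chords/bar.
C: 4/6 = 2/3 chords/bar.
D: 4/2.5 = 1.6 chords/bar.
Slowest is C at 2/3 chords/bar.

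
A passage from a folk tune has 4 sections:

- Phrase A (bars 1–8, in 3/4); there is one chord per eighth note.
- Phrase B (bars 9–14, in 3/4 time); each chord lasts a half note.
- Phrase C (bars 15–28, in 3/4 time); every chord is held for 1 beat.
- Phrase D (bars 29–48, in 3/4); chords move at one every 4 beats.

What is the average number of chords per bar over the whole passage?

A: 8 × 3 = 24 beats ÷ 0.5 = 48 chords.
B: 6 × 3 = 18 beats ÷ 2 = 9 chords.
C: 14 × 3 = 42 beats ÷ 1 = 42 chords.
D: 20 × 3 = 60 beats ÷ 4 = 15 chords.
Overall: 114 chords over 48 bars → 114/48 = 2.375 chords per bar.

2.375 chords per bar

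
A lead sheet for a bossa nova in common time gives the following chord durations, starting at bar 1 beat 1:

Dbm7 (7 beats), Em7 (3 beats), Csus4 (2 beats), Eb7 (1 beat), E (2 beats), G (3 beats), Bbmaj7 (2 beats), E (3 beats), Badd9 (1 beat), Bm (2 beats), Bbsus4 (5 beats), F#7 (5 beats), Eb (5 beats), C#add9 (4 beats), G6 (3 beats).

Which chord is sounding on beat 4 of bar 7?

Bbsus4

Beat 4 of bar 7 is beat (7−1)×4 + 4 = 28 overall.
Running totals: Dbm7 ends at 7, Em7 ends at 10, Csus4 ends at 12, Eb7 ends at 13, E ends at 15, G ends at 18, Bbmaj7 ends at 20, E ends at 23, Badd9 ends at 24, Bm ends at 26, Bbsus4 ends at 31.
Beat 28 falls within Bbsus4.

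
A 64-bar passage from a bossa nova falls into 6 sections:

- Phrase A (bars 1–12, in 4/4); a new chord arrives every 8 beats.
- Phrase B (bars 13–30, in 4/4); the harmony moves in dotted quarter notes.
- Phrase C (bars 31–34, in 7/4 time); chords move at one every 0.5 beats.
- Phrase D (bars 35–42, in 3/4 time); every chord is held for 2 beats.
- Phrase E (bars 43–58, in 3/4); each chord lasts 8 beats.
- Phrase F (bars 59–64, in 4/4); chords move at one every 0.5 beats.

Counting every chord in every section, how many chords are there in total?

A: 12 bars × 4 beats = 48 beats; 8 beats/chord → 6 chords.
B: 18 bars × 4 beats = 72 beats; 1.5 beats/chord → 48 chords.
C: 4 bars × 7 beats = 28 beats; 0.5 beats/chord → 56 chords.
D: 8 bars × 3 beats = 24 beats; 2 beats/chord → 12 chords.
E: 16 bars × 3 beats = 48 beats; 8 beats/chord → 6 chords.
F: 6 bars × 4 beats = 24 beats; 0.5 beats/chord → 48 chords.
Total: 6 + 48 + 56 + 12 + 6 + 48 = 176.

176 chords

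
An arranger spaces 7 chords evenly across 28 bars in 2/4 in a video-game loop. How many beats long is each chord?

8 beats

28 bars × 2 beats/bar = 56 beats total.
56 beats ÷ 7 chords = 8 beats per chord.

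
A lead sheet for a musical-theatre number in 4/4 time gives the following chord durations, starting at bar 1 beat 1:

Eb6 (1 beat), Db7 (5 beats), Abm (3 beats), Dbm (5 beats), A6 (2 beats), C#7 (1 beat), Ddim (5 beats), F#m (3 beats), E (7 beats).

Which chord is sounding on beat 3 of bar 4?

Beat 3 of bar 4 is beat (4−1)×4 + 3 = 15 overall.
Running totals: Eb6 ends at 1, Db7 ends at 6, Abm ends at 9, Dbm ends at 14, A6 ends at 16.
Beat 15 falls within A6.

A6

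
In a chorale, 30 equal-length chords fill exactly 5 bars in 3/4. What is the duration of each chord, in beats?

0.5 beats

5 bars × 3 beats/bar = 15 beats total.
15 beats ÷ 30 chords = 0.5 beats per chord.
(That is an eighth note.)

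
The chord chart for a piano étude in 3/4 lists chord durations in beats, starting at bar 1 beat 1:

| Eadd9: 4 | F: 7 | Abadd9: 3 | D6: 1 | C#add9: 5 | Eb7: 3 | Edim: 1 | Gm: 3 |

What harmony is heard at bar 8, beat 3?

Beat 3 of bar 8 is beat (8−1)×3 + 3 = 24 overall.
Running totals: Eadd9 ends at 4, F ends at 11, Abadd9 ends at 14, D6 ends at 15, C#add9 ends at 20, Eb7 ends at 23, Edim ends at 24.
Beat 24 falls within Edim.

Edim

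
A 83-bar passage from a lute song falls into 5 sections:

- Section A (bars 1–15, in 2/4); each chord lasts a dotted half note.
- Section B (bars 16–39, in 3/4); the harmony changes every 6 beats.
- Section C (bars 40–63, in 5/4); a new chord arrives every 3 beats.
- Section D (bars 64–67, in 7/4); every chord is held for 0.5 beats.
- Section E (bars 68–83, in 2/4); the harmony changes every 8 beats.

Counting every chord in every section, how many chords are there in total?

122 chords

A has 30 beats and chords last 3 each, so 10 chords.
B has 72 beats and chords last 6 each, so 12 chords.
C has 120 beats and chords last 3 each, so 40 chords.
D has 28 beats and chords last 0.5 each, so 56 chords.
E has 32 beats and chords last 8 each, so 4 chords.
Total: 10 + 12 + 40 + 56 + 4 = 122.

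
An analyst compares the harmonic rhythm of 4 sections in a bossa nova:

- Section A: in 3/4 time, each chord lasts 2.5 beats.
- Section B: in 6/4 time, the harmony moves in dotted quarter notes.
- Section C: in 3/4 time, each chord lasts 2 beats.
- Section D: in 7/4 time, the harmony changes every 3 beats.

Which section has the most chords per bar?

A: 3 beats/bar ÷ 2.5 beats/chord = 1.2 chords/bar.
B: 6 beats/bar ÷ 1.5 beats/chord = 4 chords/bar.
C: 3 beats/bar ÷ 2 beats/chord = 1.5 chords/bar.
D: 7 beats/bar ÷ 3 beats/chord = 7/3 chords/bar.
Fastest is B at 4 chords/bar.

Section B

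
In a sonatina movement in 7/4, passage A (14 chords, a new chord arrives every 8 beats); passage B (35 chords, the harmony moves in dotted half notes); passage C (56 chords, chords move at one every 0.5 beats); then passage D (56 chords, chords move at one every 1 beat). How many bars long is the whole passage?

43 bars

A: 14 × 8 = 112 beats = 16 bars.
B: 35 × 3 = 105 beats = 15 bars.
C: 56 × 0.5 = 28 beats = 4 bars.
D: 56 × 1 = 56 beats = 8 bars.
Total: 16 + 15 + 4 + 8 = 43 bars.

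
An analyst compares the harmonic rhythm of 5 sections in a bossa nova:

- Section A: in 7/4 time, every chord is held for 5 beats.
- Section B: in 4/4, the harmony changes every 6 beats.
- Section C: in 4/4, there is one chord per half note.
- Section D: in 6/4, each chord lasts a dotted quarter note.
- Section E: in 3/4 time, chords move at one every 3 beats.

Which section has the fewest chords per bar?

Section B

A: each chord is 5 beats in 7/4, so 1.4 per bar.
B: each chord is 6 beats in 4/4, so 2/3 per bar.
C: each chord is 2 beats in 4/4, so 2 per bar.
D: each chord is 1.5 beats in 6/4, so 4 per bar.
E: each chord is 3 beats in 3/4, so 1 per bar.
Slowest is B at 2/3 chords/bar.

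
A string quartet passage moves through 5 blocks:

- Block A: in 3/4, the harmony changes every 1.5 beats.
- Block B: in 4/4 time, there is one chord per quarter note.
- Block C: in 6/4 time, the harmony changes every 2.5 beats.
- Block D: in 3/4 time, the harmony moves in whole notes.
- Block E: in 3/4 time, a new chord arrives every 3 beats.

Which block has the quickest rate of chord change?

A: 3/1.5 = 2 chords/bar.
B: 4/1 = 4 chords/bar.
C: 6/2.5 = 2.4 chords/bar.
D: 3/4 = 0.75 chords/bar.
E: 3/3 = 1 chord/bar.
Fastest is B at 4 chords/bar.

Block B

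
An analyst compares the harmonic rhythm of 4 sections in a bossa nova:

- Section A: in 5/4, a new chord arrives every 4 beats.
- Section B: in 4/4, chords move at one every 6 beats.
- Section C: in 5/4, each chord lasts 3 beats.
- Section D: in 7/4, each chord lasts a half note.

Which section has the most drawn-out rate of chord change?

Section B

A: each chord is 4 beats in 5/4, so 1.25 per bar.
B: each chord is 6 beats in 4/4, so 2/3 per bar.
C: each chord is 3 beats in 5/4, so 5/3 per bar.
D: each chord is 2 beats in 7/4, so 3.5 per bar.
Slowest is B at 2/3 chords/bar.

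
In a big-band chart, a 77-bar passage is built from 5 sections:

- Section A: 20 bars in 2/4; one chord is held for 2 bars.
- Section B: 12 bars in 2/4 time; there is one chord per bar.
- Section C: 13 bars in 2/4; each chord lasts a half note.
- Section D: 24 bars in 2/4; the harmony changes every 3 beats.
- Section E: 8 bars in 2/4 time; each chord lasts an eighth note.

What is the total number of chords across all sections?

A: 20·2 = 40 beats, 40/4 = 10 chords.
B: 12·2 = 24 beats, 24/2 = 12 chords.
C: 13·2 = 26 beats, 26/2 = 13 chords.
D: 24·2 = 48 beats, 48/3 = 16 chords.
E: 8·2 = 16 beats, 16/0.5 = 32 chords.
Total: 10 + 12 + 13 + 16 + 32 = 83.

83 chords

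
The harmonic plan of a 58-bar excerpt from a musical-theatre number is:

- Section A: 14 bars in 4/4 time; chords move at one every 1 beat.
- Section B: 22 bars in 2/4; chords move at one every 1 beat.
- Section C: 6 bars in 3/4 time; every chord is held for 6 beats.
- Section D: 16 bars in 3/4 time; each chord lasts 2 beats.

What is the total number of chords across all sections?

127 chords

A has 56 beats and chords last 1 each, so 56 chords.
B has 44 beats and chords last 1 each, so 44 chords.
C has 18 beats and chords last 6 each, so 3 chords.
D has 48 beats and chords last 2 each, so 24 chords.
Total: 56 + 44 + 3 + 24 = 127.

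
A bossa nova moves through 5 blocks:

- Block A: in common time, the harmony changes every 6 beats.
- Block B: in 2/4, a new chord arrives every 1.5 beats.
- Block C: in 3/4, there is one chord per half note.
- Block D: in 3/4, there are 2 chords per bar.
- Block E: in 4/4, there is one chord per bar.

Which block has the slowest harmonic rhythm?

Block A

A: 4/6 = 2/3 chords/bar.
B: 2/1.5 = 4/3 chords/bar.
C: 3/2 = 1.5 chords/bar.
D: 3/1.5 = 2 chords/bar.
E: 4/4 = 1 chord/bar.
Slowest is A at 2/3 chords/bar.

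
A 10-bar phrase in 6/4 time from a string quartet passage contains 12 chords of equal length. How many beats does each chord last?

5 beats

10 bars × 6 beats/bar = 60 beats total.
60 beats ÷ 12 chords = 5 beats per chord.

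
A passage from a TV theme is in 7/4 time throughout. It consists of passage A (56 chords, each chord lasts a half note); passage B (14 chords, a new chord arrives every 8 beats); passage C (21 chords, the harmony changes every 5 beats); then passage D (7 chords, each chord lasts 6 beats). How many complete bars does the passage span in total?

53 bars

A: 56 × 2 = 112 beats = 16 bars.
B: 14 × 8 = 112 beats = 16 bars.
C: 21 × 5 = 105 beats = 15 bars.
D: 7 × 6 = 42 beats = 6 bars.
Total: 16 + 16 + 15 + 6 = 53 bars.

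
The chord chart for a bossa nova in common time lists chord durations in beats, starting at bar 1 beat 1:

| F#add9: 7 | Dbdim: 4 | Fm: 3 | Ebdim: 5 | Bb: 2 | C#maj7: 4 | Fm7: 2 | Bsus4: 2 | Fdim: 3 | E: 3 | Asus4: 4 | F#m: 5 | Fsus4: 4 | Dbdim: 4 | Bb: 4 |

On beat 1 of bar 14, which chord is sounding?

Beat 1 of bar 14 is beat (14−1)×4 + 1 = 53 overall.
Running totals: F#add9 ends at 7, Dbdim ends at 11, Fm ends at 14, Ebdim ends at 19, Bb ends at 21, C#maj7 ends at 25, Fm7 ends at 27, Bsus4 ends at 29, Fdim ends at 32, E ends at 35, Asus4 ends at 39, F#m ends at 44, Fsus4 ends at 48, Dbdim ends at 52, Bb ends at 56.
Beat 53 falls within Bb.

Bb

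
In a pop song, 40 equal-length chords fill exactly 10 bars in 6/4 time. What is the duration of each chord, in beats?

10 bars × 6 beats/bar = 60 beats total.
60 beats ÷ 40 chords = 1.5 beats per chord.
(That is a dotted quarter note.)

1.5 beats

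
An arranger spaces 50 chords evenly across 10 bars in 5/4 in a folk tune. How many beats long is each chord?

10 bars × 5 beats/bar = 50 beats total.
50 beats ÷ 50 chords = 1 beats per chord.
(That is a quarter note.)

1 beat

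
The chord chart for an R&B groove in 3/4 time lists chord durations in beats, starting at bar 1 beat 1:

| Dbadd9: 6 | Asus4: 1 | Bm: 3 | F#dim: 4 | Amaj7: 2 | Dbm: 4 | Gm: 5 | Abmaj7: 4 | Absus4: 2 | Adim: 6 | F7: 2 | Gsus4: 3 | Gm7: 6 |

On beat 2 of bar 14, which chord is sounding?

Gsus4

Beat 2 of bar 14 is beat (14−1)×3 + 2 = 41 overall.
Running totals: Dbadd9 ends at 6, Asus4 ends at 7, Bm ends at 10, F#dim ends at 14, Amaj7 ends at 16, Dbm ends at 20, Gm ends at 25, Abmaj7 ends at 29, Absus4 ends at 31, Adim ends at 37, F7 ends at 39, Gsus4 ends at 42.
Beat 41 falls within Gsus4.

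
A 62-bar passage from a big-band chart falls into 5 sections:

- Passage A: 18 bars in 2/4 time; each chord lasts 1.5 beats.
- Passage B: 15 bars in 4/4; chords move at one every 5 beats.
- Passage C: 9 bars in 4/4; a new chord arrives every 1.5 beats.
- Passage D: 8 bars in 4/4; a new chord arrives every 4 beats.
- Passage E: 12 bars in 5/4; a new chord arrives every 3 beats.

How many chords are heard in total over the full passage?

A: 18 bars × 2 beats = 36 beats; 1.5 beats/chord → 24 chords.
B: 15 bars × 4 beats = 60 beats; 5 beats/chord → 12 chords.
C: 9 bars × 4 beats = 36 beats; 1.5 beats/chord → 24 chords.
D: 8 bars × 4 beats = 32 beats; 4 beats/chord → 8 chords.
E: 12 bars × 5 beats = 60 beats; 3 beats/chord → 20 chords.
Total: 24 + 12 + 24 + 8 + 20 = 88.

88 chords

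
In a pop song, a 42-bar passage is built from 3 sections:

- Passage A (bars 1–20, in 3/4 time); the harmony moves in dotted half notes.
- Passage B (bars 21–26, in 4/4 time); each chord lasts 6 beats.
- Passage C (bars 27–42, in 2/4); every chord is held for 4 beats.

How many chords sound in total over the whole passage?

32 chords

A: 20 bars × 3 beats = 60 beats; 3 beats/chord → 20 chords.
B: 6 bars × 4 beats = 24 beats; 6 beats/chord → 4 chords.
C: 16 bars × 2 beats = 32 beats; 4 beats/chord → 8 chords.
Total: 20 + 4 + 8 = 32.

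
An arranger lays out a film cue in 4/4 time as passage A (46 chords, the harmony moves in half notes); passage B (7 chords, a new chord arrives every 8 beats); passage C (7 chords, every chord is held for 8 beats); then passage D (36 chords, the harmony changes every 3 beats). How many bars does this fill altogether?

78 bars

A: 46 × 2 = 92 beats = 23 bars.
B: 7 × 8 = 56 beats = 14 bars.
C: 7 × 8 = 56 beats = 14 bars.
D: 36 × 3 = 108 beats = 27 bars.
Total: 23 + 14 + 14 + 27 = 78 bars.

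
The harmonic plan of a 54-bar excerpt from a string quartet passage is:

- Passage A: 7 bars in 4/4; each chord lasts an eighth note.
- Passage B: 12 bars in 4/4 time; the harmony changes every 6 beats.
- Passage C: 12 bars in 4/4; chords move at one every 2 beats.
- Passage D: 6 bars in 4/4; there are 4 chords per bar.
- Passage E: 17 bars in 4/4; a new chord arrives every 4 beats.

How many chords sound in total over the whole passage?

129 chords

A: 7·4 = 28 beats, 28/0.5 = 56 chords.
B: 12·4 = 48 beats, 48/6 = 8 chords.
C: 12·4 = 48 beats, 48/2 = 24 chords.
D: 6·4 = 24 beats, 24/1 = 24 chords.
E: 17·4 = 68 beats, 68/4 = 17 chords.
Total: 56 + 8 + 24 + 24 + 17 = 129.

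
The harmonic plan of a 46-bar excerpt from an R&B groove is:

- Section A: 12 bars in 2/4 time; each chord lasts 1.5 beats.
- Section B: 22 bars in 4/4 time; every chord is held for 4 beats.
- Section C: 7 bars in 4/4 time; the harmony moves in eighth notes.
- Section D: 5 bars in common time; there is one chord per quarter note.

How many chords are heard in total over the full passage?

A: 12·2 = 24 beats, 24/1.5 = 16 chords.
B: 22·4 = 88 beats, 88/4 = 22 chords.
C: 7·4 = 28 beats, 28/0.5 = 56 chords.
D: 5·4 = 20 beats, 20/1 = 20 chords.
Total: 16 + 22 + 56 + 20 = 114.

114 chords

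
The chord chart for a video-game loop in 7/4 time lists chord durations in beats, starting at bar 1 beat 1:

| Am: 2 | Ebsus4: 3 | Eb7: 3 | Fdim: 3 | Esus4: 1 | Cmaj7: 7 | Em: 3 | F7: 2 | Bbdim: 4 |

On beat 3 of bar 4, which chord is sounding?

F7

Beat 3 of bar 4 is beat (4−1)×7 + 3 = 24 overall.
Running totals: Am ends at 2, Ebsus4 ends at 5, Eb7 ends at 8, Fdim ends at 11, Esus4 ends at 12, Cmaj7 ends at 19, Em ends at 22, F7 ends at 24.
Beat 24 falls within F7.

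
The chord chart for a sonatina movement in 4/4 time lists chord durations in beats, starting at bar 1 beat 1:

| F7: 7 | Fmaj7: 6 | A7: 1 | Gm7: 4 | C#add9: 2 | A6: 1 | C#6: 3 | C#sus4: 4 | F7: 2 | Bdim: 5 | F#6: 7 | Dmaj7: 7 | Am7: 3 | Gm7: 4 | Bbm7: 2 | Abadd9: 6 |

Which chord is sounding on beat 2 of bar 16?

Beat 2 of bar 16 is beat (16−1)×4 + 2 = 62 overall.
Running totals: F7 ends at 7, Fmaj7 ends at 13, A7 ends at 14, Gm7 ends at 18, C#add9 ends at 20, A6 ends at 21, C#6 ends at 24, C#sus4 ends at 28, F7 ends at 30, Bdim ends at 35, F#6 ends at 42, Dmaj7 ends at 49, Am7 ends at 52, Gm7 ends at 56, Bbm7 ends at 58, Abadd9 ends at 64.
Beat 62 falls within Abadd9.

Abadd9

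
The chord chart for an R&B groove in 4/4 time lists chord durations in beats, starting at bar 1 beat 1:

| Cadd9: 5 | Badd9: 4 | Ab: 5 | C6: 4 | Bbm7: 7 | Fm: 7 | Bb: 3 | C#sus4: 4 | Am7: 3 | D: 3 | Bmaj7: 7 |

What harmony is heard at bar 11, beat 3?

Beat 3 of bar 11 is beat (11−1)×4 + 3 = 43 overall.
Running totals: Cadd9 ends at 5, Badd9 ends at 9, Ab ends at 14, C6 ends at 18, Bbm7 ends at 25, Fm ends at 32, Bb ends at 35, C#sus4 ends at 39, Am7 ends at 42, D ends at 45.
Beat 43 falls within D.

D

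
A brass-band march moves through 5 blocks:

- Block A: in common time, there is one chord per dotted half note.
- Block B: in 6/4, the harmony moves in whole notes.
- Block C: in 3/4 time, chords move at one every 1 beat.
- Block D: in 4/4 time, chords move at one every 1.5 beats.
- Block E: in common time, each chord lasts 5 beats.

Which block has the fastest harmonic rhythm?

Block C

A: 4/3 = 4/3 chords/bar.
B: 6/4 = 1.5 chords/bar.
C: 3/1 = 3 chords/bar.
D: 4/1.5 = 8/3 chords/bar.
E: 4/5 = 0.8 chords/bar.
Fastest is C at 3 chords/bar.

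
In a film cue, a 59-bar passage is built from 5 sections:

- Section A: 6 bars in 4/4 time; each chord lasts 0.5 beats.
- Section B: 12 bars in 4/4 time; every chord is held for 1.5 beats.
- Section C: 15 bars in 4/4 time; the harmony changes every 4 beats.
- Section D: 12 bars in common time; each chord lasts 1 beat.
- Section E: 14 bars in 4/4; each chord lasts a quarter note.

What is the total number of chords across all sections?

A: 6·4 = 24 beats, 24/0.5 = 48 chords.
B: 12·4 = 48 beats, 48/1.5 = 32 chords.
C: 15·4 = 60 beats, 60/4 = 15 chords.
D: 12·4 = 48 beats, 48/1 = 48 chords.
E: 14·4 = 56 beats, 56/1 = 56 chords.
Total: 48 + 32 + 15 + 48 + 56 = 199.

199 chords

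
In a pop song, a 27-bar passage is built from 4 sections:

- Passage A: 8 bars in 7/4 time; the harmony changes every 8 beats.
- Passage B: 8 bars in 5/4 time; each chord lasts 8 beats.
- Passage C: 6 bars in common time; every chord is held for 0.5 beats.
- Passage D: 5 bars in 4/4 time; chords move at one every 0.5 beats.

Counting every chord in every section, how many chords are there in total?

100 chords

A has 56 beats and chords last 8 each, so 7 chords.
B has 40 beats and chords last 8 each, so 5 chords.
C has 24 beats and chords last 0.5 each, so 48 chords.
D has 20 beats and chords last 0.5 each, so 40 chords.
Total: 7 + 5 + 48 + 40 = 100.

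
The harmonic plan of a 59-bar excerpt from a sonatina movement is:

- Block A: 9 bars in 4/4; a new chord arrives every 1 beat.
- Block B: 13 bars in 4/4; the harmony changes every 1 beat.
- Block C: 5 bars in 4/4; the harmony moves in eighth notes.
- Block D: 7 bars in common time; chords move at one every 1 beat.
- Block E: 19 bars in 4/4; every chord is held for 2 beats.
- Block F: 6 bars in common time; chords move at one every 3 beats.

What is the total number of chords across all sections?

202 chords

A has 36 beats and chords last 1 each, so 36 chords.
B has 52 beats and chords last 1 each, so 52 chords.
C has 20 beats and chords last 0.5 each, so 40 chords.
D has 28 beats and chords last 1 each, so 28 chords.
E has 76 beats and chords last 2 each, so 38 chords.
F has 24 beats and chords last 3 each, so 8 chords.
Total: 36 + 52 + 40 + 28 + 38 + 8 = 202.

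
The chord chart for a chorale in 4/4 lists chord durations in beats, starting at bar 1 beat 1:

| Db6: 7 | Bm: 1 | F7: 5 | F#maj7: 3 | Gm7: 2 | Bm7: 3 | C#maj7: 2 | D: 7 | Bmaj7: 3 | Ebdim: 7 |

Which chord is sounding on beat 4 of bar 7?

Beat 4 of bar 7 is beat (7−1)×4 + 4 = 28 overall.
Running totals: Db6 ends at 7, Bm ends at 8, F7 ends at 13, F#maj7 ends at 16, Gm7 ends at 18, Bm7 ends at 21, C#maj7 ends at 23, D ends at 30.
Beat 28 falls within D.

D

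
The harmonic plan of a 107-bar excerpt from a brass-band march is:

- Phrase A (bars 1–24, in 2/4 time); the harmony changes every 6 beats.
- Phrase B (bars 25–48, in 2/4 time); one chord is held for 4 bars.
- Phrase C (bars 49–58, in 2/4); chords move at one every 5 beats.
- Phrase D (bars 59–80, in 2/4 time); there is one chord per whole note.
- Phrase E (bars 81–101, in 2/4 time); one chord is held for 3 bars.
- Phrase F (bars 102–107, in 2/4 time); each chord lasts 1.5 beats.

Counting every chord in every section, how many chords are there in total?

A has 48 beats and chords last 6 each, so 8 chords.
B has 48 beats and chords last 8 each, so 6 chords.
C has 20 beats and chords last 5 each, so 4 chords.
D has 44 beats and chords last 4 each, so 11 chords.
E has 42 beats and chords last 6 each, so 7 chords.
F has 12 beats and chords last 1.5 each, so 8 chords.
Total: 8 + 6 + 4 + 11 + 7 + 8 = 44.

44 chords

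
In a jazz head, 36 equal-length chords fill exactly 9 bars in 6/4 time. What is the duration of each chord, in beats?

1.5 beats

9 bars × 6 beats/bar = 54 beats total.
54 beats ÷ 36 chords = 1.5 beats per chord.
(That is a dotted quarter note.)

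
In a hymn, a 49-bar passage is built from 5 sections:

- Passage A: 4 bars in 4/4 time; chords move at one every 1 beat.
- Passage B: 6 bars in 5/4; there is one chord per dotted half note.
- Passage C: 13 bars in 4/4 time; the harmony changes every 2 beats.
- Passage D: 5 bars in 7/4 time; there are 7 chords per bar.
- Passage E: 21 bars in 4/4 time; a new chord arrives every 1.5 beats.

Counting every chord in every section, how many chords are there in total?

A: 4·4 = 16 beats, 16/1 = 16 chords.
B: 6·5 = 30 beats, 30/3 = 10 chords.
C: 13·4 = 52 beats, 52/2 = 26 chords.
D: 5·7 = 35 beats, 35/1 = 35 chords.
E: 21·4 = 84 beats, 84/1.5 = 56 chords.
Total: 16 + 10 + 26 + 35 + 56 = 143.

143 chords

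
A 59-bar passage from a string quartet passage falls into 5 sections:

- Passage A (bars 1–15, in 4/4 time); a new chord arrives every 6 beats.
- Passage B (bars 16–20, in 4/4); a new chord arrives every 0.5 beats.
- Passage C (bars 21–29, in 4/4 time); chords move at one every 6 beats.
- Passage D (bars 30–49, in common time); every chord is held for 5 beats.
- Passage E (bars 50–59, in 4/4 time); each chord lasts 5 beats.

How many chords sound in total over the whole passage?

80 chords

A has 60 beats and chords last 6 each, so 10 chords.
B has 20 beats and chords last 0.5 each, so 40 chords.
C has 36 beats and chords last 6 each, so 6 chords.
D has 80 beats and chords last 5 each, so 16 chords.
E has 40 beats and chords last 5 each, so 8 chords.
Total: 10 + 40 + 6 + 16 + 8 = 80.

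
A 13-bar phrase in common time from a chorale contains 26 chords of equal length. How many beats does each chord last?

2 beats

13 bars × 4 beats/bar = 52 beats total.
52 beats ÷ 26 chords = 2 beats per chord.
(That is a half note.)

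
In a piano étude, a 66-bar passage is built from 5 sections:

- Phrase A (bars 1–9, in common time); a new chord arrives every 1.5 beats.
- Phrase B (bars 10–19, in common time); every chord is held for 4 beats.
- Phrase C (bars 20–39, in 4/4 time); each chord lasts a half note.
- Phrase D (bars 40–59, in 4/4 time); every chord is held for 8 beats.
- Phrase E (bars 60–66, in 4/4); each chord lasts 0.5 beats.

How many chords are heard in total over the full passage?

140 chords

A: 9 bars × 4 beats = 36 beats; 1.5 beats/chord → 24 chords.
B: 10 bars × 4 beats = 40 beats; 4 beats/chord → 10 chords.
C: 20 bars × 4 beats = 80 beats; 2 beats/chord → 40 chords.
D: 20 bars × 4 beats = 80 beats; 8 beats/chord → 10 chords.
E: 7 bars × 4 beats = 28 beats; 0.5 beats/chord → 56 chords.
Total: 24 + 10 + 40 + 10 + 56 = 140.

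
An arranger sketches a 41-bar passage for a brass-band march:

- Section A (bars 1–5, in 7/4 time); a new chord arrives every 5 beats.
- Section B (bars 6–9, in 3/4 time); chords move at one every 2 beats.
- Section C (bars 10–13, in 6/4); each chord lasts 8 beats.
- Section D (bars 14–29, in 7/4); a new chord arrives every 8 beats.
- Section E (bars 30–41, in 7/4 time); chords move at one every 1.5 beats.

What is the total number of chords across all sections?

A: 5·7 = 35 beats, 35/5 = 7 chords.
B: 4·3 = 12 beats, 12/2 = 6 chords.
C: 4·6 = 24 beats, 24/8 = 3 chords.
D: 16·7 = 112 beats, 112/8 = 14 chords.
E: 12·7 = 84 beats, 84/1.5 = 56 chords.
Total: 7 + 6 + 3 + 14 + 56 = 86.

86 chords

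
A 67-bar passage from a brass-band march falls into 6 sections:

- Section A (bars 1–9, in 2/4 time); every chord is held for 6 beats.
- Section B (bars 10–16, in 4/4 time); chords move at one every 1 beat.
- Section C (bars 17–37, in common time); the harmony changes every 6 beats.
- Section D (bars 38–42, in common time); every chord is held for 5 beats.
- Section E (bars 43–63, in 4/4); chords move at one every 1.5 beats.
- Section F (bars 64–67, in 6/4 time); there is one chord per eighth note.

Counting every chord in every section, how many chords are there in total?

A has 18 beats and chords last 6 each, so 3 chords.
B has 28 beats and chords last 1 each, so 28 chords.
C has 84 beats and chords last 6 each, so 14 chords.
D has 20 beats and chords last 5 each, so 4 chords.
E has 84 beats and chords last 1.5 each, so 56 chords.
F has 24 beats and chords last 0.5 each, so 48 chords.
Total: 3 + 28 + 14 + 4 + 56 + 48 = 153.

153 chords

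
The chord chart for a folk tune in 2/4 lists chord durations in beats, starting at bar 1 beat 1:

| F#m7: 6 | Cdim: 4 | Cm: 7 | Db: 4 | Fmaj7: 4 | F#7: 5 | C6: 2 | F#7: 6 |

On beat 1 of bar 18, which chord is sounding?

Beat 1 of bar 18 is beat (18−1)×2 + 1 = 35 overall.
Running totals: F#m7 ends at 6, Cdim ends at 10, Cm ends at 17, Db ends at 21, Fmaj7 ends at 25, F#7 ends at 30, C6 ends at 32, F#7 ends at 38.
Beat 35 falls within F#7.

F#7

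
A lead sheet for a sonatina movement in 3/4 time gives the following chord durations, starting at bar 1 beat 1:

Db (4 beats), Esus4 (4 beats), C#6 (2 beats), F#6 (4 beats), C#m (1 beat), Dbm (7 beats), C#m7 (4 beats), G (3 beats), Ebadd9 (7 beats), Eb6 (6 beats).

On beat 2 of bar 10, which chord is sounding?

G

Beat 2 of bar 10 is beat (10−1)×3 + 2 = 29 overall.
Running totals: Db ends at 4, Esus4 ends at 8, C#6 ends at 10, F#6 ends at 14, C#m ends at 15, Dbm ends at 22, C#m7 ends at 26, G ends at 29.
Beat 29 falls within G.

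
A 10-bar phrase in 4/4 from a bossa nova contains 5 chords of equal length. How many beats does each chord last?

8 beats

10 bars × 4 beats/bar = 40 beats total.
40 beats ÷ 5 chords = 8 beats per chord.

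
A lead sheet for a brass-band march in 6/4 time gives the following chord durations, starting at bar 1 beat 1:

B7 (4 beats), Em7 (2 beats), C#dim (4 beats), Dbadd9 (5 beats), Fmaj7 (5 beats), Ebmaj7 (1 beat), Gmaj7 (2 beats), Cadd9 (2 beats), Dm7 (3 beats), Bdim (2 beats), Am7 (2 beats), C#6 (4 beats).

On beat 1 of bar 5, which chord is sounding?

Beat 1 of bar 5 is beat (5−1)×6 + 1 = 25 overall.
Running totals: B7 ends at 4, Em7 ends at 6, C#dim ends at 10, Dbadd9 ends at 15, Fmaj7 ends at 20, Ebmaj7 ends at 21, Gmaj7 ends at 23, Cadd9 ends at 25.
Beat 25 falls within Cadd9.

Cadd9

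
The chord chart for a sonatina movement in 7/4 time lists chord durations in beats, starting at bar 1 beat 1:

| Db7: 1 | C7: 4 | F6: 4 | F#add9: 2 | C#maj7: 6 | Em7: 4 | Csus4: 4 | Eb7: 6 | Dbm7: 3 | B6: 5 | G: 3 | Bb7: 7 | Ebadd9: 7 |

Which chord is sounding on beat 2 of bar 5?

Beat 2 of bar 5 is beat (5−1)×7 + 2 = 30 overall.
Running totals: Db7 ends at 1, C7 ends at 5, F6 ends at 9, F#add9 ends at 11, C#maj7 ends at 17, Em7 ends at 21, Csus4 ends at 25, Eb7 ends at 31.
Beat 30 falls within Eb7.

Eb7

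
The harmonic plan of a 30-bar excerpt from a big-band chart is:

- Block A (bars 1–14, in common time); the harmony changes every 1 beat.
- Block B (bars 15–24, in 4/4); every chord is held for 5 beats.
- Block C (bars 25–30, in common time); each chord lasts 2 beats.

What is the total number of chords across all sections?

76 chords

A: 14 bars × 4 beats = 56 beats; 1 beat/chord → 56 chords.
B: 10 bars × 4 beats = 40 beats; 5 beats/chord → 8 chords.
C: 6 bars × 4 beats = 24 beats; 2 beats/chord → 12 chords.
Total: 56 + 8 + 12 = 76.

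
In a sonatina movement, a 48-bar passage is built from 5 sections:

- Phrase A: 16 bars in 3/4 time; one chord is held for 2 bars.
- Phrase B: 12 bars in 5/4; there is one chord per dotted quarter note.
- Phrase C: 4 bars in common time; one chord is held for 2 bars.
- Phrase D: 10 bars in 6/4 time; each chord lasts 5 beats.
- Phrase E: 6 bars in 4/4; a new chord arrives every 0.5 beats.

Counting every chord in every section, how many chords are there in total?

A: 16·3 = 48 beats, 48/6 = 8 chords.
B: 12·5 = 60 beats, 60/1.5 = 40 chords.
C: 4·4 = 16 beats, 16/8 = 2 chords.
D: 10·6 = 60 beats, 60/5 = 12 chords.
E: 6·4 = 24 beats, 24/0.5 = 48 chords.
Total: 8 + 40 + 2 + 12 + 48 = 110.

110 chords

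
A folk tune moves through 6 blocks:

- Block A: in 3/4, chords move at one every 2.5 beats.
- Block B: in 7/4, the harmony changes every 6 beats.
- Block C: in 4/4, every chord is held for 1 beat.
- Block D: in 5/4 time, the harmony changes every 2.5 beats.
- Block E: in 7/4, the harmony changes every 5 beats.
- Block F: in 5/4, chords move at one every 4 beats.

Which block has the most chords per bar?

Block C

A: each chord is 2.5 beats in 3/4, so 1.2 per bar.
B: each chord is 6 beats in 7/4, so 7/6 per bar.
C: each chord is 1 beat in 4/4, so 4 per bar.
D: each chord is 2.5 beats in 5/4, so 2 per bar.
E: each chord is 5 beats in 7/4, so 1.4 per bar.
F: each chord is 4 beats in 5/4, so 1.25 per bar.
Fastest is C at 4 chords/bar.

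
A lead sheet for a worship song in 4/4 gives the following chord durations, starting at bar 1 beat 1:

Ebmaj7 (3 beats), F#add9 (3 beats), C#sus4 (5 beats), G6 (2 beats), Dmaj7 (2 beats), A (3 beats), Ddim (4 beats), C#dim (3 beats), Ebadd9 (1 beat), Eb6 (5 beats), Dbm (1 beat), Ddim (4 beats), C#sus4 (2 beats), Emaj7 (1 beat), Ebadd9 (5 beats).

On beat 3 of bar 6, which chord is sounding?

C#dim

Beat 3 of bar 6 is beat (6−1)×4 + 3 = 23 overall.
Running totals: Ebmaj7 ends at 3, F#add9 ends at 6, C#sus4 ends at 11, G6 ends at 13, Dmaj7 ends at 15, A ends at 18, Ddim ends at 22, C#dim ends at 25.
Beat 23 falls within C#dim.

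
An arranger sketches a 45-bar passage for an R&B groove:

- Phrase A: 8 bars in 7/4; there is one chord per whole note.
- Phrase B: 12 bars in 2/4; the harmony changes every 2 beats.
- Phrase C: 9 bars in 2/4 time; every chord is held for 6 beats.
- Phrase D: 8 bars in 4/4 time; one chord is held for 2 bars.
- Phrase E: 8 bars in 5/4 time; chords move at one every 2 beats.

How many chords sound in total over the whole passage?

A: 8 bars × 7 beats = 56 beats; 4 beats/chord → 14 chords.
B: 12 bars × 2 beats = 24 beats; 2 beats/chord → 12 chords.
C: 9 bars × 2 beats = 18 beats; 6 beats/chord → 3 chords.
D: 8 bars × 4 beats = 32 beats; 8 beats/chord → 4 chords.
E: 8 bars × 5 beats = 40 beats; 2 beats/chord → 20 chords.
Total: 14 + 12 + 3 + 4 + 20 = 53.

53 chords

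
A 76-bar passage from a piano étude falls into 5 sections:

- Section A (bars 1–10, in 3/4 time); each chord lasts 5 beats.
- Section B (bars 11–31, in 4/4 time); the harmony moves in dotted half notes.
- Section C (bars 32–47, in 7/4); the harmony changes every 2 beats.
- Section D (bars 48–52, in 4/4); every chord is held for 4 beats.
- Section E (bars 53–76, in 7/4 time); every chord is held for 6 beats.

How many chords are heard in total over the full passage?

123 chords

A: 10·3 = 30 beats, 30/5 = 6 chords.
B: 21·4 = 84 beats, 84/3 = 28 chords.
C: 16·7 = 112 beats, 112/2 = 56 chords.
D: 5·4 = 20 beats, 20/4 = 5 chords.
E: 24·7 = 168 beats, 168/6 = 28 chords.
Total: 6 + 28 + 56 + 5 + 28 = 123.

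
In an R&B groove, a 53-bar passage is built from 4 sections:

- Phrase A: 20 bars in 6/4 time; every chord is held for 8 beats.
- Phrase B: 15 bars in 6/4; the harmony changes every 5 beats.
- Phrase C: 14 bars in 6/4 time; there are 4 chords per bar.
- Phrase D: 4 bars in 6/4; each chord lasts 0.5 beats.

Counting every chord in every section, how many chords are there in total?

A: 20 bars × 6 beats = 120 beats; 8 beats/chord → 15 chords.
B: 15 bars × 6 beats = 90 beats; 5 beats/chord → 18 chords.
C: 14 bars × 6 beats = 84 beats; 1.5 beats/chord → 56 chords.
D: 4 bars × 6 beats = 24 beats; 0.5 beats/chord → 48 chords.
Total: 15 + 18 + 56 + 48 = 137.

137 chords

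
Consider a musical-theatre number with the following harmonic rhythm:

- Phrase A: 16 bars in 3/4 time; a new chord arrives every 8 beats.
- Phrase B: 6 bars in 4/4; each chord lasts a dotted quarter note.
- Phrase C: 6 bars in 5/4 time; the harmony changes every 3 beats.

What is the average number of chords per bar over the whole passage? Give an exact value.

A: 16 × 3 = 48 beats ÷ 8 = 6 chords.
B: 6 × 4 = 24 beats ÷ 1.5 = 16 chords.
C: 6 × 5 = 30 beats ÷ 3 = 10 chords.
Overall: 32 chords over 28 bars → 32/28 = 8/7 chords per bar.

8/7 chords per bar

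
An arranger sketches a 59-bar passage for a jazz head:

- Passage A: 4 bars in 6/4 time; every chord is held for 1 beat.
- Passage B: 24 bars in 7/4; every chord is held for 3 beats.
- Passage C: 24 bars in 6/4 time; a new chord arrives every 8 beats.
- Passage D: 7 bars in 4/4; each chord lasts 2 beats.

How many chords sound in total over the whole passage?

A: 4 bars × 6 beats = 24 beats; 1 beat/chord → 24 chords.
B: 24 bars × 7 beats = 168 beats; 3 beats/chord → 56 chords.
C: 24 bars × 6 beats = 144 beats; 8 beats/chord → 18 chords.
D: 7 bars × 4 beats = 28 beats; 2 beats/chord → 14 chords.
Total: 24 + 56 + 18 + 14 = 112.

112 chords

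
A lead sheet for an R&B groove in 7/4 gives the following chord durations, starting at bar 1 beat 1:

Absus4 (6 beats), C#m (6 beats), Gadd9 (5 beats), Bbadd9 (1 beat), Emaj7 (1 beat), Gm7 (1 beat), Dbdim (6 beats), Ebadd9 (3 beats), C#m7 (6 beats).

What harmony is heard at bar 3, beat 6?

Gm7

Beat 6 of bar 3 is beat (3−1)×7 + 6 = 20 overall.
Running totals: Absus4 ends at 6, C#m ends at 12, Gadd9 ends at 17, Bbadd9 ends at 18, Emaj7 ends at 19, Gm7 ends at 20.
Beat 20 falls within Gm7.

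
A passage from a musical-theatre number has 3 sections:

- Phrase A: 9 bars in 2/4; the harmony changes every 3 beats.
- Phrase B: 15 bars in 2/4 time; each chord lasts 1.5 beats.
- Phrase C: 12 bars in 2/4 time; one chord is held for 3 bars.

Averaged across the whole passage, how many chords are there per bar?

A: 9 bars of 2 beats is 18 beats; at 3 beats each that's 6 chords.
B: 15 bars of 2 beats is 30 beats; at 1.5 beats each that's 20 chords.
C: 12 bars of 2 beats is 24 beats; at 6 beats each that's 4 chords.
Overall: 30 chords over 36 bars → 30/36 = 5/6 chords per bar.

5/6 chords per bar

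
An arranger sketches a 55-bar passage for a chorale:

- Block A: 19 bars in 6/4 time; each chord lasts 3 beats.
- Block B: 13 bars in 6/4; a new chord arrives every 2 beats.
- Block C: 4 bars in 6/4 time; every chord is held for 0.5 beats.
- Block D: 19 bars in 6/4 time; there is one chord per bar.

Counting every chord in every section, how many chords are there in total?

144 chords

A: 19·6 = 114 beats, 114/3 = 38 chords.
B: 13·6 = 78 beats, 78/2 = 39 chords.
C: 4·6 = 24 beats, 24/0.5 = 48 chords.
D: 19·6 = 114 beats, 114/6 = 19 chords.
Total: 38 + 39 + 48 + 19 = 144.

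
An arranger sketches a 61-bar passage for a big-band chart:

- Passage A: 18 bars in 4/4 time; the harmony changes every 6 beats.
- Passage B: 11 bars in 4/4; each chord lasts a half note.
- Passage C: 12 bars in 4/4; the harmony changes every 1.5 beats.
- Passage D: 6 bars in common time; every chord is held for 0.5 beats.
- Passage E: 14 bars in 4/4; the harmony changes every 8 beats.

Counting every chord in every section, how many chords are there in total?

121 chords

A has 72 beats and chords last 6 each, so 12 chords.
B has 44 beats and chords last 2 each, so 22 chords.
C has 48 beats and chords last 1.5 each, so 32 chords.
D has 24 beats and chords last 0.5 each, so 48 chords.
E has 56 beats and chords last 8 each, so 7 chords.
Total: 12 + 22 + 32 + 48 + 7 = 121.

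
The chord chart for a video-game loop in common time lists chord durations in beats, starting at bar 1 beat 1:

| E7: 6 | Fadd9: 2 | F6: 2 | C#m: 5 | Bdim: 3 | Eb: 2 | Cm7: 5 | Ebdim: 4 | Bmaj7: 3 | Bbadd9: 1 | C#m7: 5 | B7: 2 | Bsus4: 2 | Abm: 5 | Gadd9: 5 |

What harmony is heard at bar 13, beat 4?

Beat 4 of bar 13 is beat (13−1)×4 + 4 = 52 overall.
Running totals: E7 ends at 6, Fadd9 ends at 8, F6 ends at 10, C#m ends at 15, Bdim ends at 18, Eb ends at 20, Cm7 ends at 25, Ebdim ends at 29, Bmaj7 ends at 32, Bbadd9 ends at 33, C#m7 ends at 38, B7 ends at 40, Bsus4 ends at 42, Abm ends at 47, Gadd9 ends at 52.
Beat 52 falls within Gadd9.

Gadd9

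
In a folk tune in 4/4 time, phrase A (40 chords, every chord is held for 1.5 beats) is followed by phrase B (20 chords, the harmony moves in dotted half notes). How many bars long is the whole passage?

A: 40 × 1.5 = 60 beats = 15 bars.
B: 20 × 3 = 60 beats = 15 bars.
Total: 15 + 15 = 30 bars.

30 bars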